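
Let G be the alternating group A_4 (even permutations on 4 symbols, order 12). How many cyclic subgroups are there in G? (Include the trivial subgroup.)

8

A cyclic subgroup of order d is generated by each of its φ(d) elements of order d, so the cyclic subgroups of order d number (#elements of order d)/φ(d).
Cyclic subgroups by order — order 1: 1; order 2: 3; order 3: 4.
Total: 8.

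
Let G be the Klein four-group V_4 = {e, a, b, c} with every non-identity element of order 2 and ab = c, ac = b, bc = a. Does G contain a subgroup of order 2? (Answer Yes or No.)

Yes

2 | 4. A subgroup of order 2 is {e, a}.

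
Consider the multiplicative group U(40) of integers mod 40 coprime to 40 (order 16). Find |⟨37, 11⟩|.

8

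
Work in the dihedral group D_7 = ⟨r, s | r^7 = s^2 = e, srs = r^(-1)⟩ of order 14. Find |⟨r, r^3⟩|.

|⟨r⟩| = 7 and |⟨r^3⟩| = 7, so |H| is a multiple of lcm(7, 7) = 7 and divides |G| = 14.
Closing under the operation: H = {e, r, r^2, r^3, r^4, r^5, r^6}, so |H| = 7.

7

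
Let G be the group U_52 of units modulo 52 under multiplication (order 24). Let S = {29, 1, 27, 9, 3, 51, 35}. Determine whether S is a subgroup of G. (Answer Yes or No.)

No

|S| = 7 does not divide |G| = 24, so by Lagrange S is not a subgroup.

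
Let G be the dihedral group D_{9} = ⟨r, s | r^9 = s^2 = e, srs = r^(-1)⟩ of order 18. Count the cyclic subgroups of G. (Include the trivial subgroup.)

A cyclic subgroup of order d is generated by each of its φ(d) elements of order d, so the cyclic subgroups of order d number (#elements of order d)/φ(d).
Cyclic subgroups by order — order 1: 1; order 2: 9; order 3: 1; order 9: 1.
Total: 12.

12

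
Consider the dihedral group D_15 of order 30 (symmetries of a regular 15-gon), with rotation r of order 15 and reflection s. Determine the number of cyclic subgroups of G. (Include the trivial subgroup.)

Each element a generates a cyclic subgroup ⟨a⟩; distinct elements may generate the same one (a cyclic group of order d has φ(d) generators).
Cyclic subgroups by order — order 1: 1; order 2: 15; order 3: 1; order 5: 1; order 15: 1.
Total: 19.

19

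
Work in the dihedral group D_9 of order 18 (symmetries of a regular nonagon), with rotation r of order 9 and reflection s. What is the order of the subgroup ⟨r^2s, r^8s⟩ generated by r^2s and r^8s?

|⟨r^2s⟩| = 2 and |⟨r^8s⟩| = 2, so |H| is a multiple of lcm(2, 2) = 2 and divides |G| = 18.
Closing under the operation: H = {e, r^3, r^6, r^2s, r^5s, r^8s}, so |H| = 6.

6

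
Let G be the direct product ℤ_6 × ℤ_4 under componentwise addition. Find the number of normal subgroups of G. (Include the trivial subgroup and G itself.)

16

G is abelian, so every subgroup is normal.
G has 16 subgroups in total, hence 16 normal subgroups.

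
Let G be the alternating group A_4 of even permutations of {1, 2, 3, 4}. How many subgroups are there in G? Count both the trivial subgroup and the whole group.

|G| = 12, so by Lagrange every subgroup order divides 12. Divisors: 1, 2, 3, 4, 6, 12.
Subgroups by order — order 1: 1; order 2: 3; order 3: 4; order 4: 1; order 6: 0; order 12: 1.
Total: 1 + 3 + 4 + 1 + 0 + 1 = 10.

10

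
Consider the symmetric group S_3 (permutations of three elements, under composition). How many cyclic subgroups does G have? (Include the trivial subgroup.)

5

Each element a generates a cyclic subgroup ⟨a⟩; distinct elements may generate the same one (a cyclic group of order d has φ(d) generators).
Cyclic subgroups by order — order 1: 1; order 2: 3; order 3: 1.
Total: 5.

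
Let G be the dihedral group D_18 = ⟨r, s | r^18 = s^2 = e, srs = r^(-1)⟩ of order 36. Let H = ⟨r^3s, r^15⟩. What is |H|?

12

|⟨r^3s⟩| = 2 and |⟨r^15⟩| = 6, so |H| is a multiple of lcm(2, 6) = 6 and divides |G| = 36.
Closing under the operation: H = {e, r^3, r^6, r^9, r^12, r^15, s, r^3s, r^6s, r^9s, r^12s, r^15s}, so |H| = 12.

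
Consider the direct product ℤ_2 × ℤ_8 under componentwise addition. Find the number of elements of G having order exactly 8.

8

An element (a,b) has order lcm(ord(a), ord(b)); count pairs with lcm equal to 8.
Enumerating gives 8 such elements.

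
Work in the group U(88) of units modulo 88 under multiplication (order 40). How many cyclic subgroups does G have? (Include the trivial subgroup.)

16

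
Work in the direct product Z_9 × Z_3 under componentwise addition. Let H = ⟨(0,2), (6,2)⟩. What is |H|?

|⟨(0,2)⟩| = 3 and |⟨(6,2)⟩| = 3, so |H| is a multiple of lcm(3, 3) = 3 and divides |G| = 27.
Closing under the operation: H = {(0,0), (0,1), (0,2), (3,0), (3,1), (3,2), (6,0), (6,1), (6,2)}, so |H| = 9.

9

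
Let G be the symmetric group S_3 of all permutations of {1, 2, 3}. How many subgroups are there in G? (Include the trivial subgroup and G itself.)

|G| = 6, so by Lagrange every subgroup order divides 6. Divisors: 1, 2, 3, 6.
Subgroups by order — order 1: 1; order 2: 3; order 3: 1; order 6: 1.
Total: 1 + 3 + 1 + 1 = 6.

6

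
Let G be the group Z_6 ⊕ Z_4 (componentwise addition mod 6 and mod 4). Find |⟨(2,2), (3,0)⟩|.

12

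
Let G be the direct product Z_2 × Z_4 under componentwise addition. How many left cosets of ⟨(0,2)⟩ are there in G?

|⟨(0,2)⟩| = 2 and |G| = 8.
By Lagrange, [G : H] = |G|/|H| = 8/2 = 4.

4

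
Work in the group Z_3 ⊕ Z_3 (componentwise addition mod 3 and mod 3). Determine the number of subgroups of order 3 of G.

|G| = 9 and 3 | 9, so subgroups of order 3 are possible by Lagrange.
The subgroups of order 3 are: {(0,0), (0,1), (0,2)}; {(0,0), (1,0), (2,0)}; {(0,0), (1,1), (2,2)}; {(0,0), (1,2), (2,1)}.
So G has 4 subgroups of order 3.

4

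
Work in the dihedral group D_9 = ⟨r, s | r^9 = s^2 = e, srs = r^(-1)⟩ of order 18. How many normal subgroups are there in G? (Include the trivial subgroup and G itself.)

4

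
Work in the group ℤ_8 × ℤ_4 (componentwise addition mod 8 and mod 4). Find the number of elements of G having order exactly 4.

12

An element (a,b) has order lcm(ord(a), ord(b)); count pairs with lcm equal to 4.
Enumerating gives 12 such elements.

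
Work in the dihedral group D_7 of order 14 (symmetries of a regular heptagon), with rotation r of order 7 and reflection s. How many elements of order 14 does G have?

0

No element of G has order 14 (even though 14 | 14).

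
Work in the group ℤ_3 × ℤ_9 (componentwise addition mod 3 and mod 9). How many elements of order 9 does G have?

18

An element (a,b) has order lcm(ord(a), ord(b)); count pairs with lcm equal to 9.
Enumerating gives 18 such elements.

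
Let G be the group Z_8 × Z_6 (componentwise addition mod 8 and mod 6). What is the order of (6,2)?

The order of (6,2) in Z_8 × Z_6 is lcm(ord(6) in Z_8, ord(2) in Z_6).
ord(6) = 4 and ord(2) = 3, so |⟨(6,2)⟩| = lcm(4, 3) = 12.

12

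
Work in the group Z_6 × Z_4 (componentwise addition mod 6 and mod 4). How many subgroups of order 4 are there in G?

3

|G| = 24 and 4 | 24, so subgroups of order 4 are possible by Lagrange.
The subgroups of order 4 are: {(0,0), (0,1), (0,2), (0,3)}; {(0,0), (0,2), (3,0), (3,2)}; {(0,0), (0,2), (3,1), (3,3)}.
So G has 3 subgroups of order 4.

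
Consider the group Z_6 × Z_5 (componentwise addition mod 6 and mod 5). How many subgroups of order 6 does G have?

|G| = 30 and 6 | 30, so subgroups of order 6 are possible by Lagrange.
The subgroups of order 6 are: {(0,0), (1,0), (2,0), (3,0), (4,0), (5,0)}.
So G has 1 subgroup of order 6.

1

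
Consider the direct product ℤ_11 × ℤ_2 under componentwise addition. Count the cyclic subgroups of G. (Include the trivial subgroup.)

Group the elements of G by the cyclic subgroup they generate; each cyclic subgroup of order d accounts for φ(d) elements.
Cyclic subgroups by order — order 1: 1; order 2: 1; order 11: 1; order 22: 1.
Total: 4.

4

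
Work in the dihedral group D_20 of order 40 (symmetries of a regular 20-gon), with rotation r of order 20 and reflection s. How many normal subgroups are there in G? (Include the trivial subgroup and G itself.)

9

G has 48 subgroups. Checking conjugation-invariance by order — order 1: 1/1 normal; order 2: 1/21 normal; order 4: 1/11 normal; order 5: 1/1 normal; order 8: 0/5 normal; order 10: 1/5 normal; order 20: 3/3 normal; order 40: 1/1 normal.
Total normal subgroups: 9.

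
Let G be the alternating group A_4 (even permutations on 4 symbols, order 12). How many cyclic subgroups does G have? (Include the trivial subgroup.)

8

A cyclic subgroup of order d is generated by each of its φ(d) elements of order d, so the cyclic subgroups of order d number (#elements of order d)/φ(d).
Cyclic subgroups by order — order 1: 1; order 2: 3; order 3: 4.
Total: 8.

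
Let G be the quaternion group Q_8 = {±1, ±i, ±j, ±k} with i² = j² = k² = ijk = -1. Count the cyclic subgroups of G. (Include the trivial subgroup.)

5

Each element a generates a cyclic subgroup ⟨a⟩; distinct elements may generate the same one (a cyclic group of order d has φ(d) generators).
Cyclic subgroups by order — order 1: 1; order 2: 1; order 4: 3.
Total: 5.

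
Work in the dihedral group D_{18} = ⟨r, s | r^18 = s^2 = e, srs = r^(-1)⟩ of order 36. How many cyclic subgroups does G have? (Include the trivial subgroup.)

Group the elements of G by the cyclic subgroup they generate; each cyclic subgroup of order d accounts for φ(d) elements.
Cyclic subgroups by order — order 1: 1; order 2: 19; order 3: 1; order 6: 1; order 9: 1; order 18: 1.
Total: 24.

24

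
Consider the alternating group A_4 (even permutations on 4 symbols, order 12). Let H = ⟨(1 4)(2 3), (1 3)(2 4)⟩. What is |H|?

4

|⟨(1 4)(2 3)⟩| = 2 and |⟨(1 3)(2 4)⟩| = 2, so |H| is a multiple of lcm(2, 2) = 2 and divides |G| = 12.
Closing under the operation: H = {e, (1 2)(3 4), (1 3)(2 4), (1 4)(2 3)}, so |H| = 4.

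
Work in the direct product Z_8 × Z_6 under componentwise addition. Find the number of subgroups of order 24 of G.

3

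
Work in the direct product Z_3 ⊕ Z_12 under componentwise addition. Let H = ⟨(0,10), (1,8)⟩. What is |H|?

|⟨(0,10)⟩| = 6 and |⟨(1,8)⟩| = 3, so |H| is a multiple of lcm(6, 3) = 6 and divides |G| = 36.
Closing under the operation: H = {(0,0), (0,2), (0,4), (0,6), (0,8), (0,10), (1,0), (1,2), (1,4), (1,6), (1,8), (1,10), (2,0), (2,2), (2,4), (2,6), (2,8), (2,10)}, so |H| = 18.

18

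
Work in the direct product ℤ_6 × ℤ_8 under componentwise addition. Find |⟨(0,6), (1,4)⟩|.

|⟨(0,6)⟩| = 4 and |⟨(1,4)⟩| = 6, so |H| is a multiple of lcm(4, 6) = 12 and divides |G| = 48.
Closing under the operation: H = {(0,0), (0,2), (0,4), (0,6), (1,0), (1,2), (1,4), (1,6), (2,0), (2,2), (2,4), (2,6), (3,0), (3,2), (3,4), (3,6), (4,0), (4,2), (4,4), (4,6), (5,0), (5,2), (5,4), (5,6)}, so |H| = 24.

24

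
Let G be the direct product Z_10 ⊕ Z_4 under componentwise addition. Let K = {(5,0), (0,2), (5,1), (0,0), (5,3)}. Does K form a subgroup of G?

No

Closure fails: (0,2) + (5,0) = (5,2) ∉ K. So K is not a subgroup.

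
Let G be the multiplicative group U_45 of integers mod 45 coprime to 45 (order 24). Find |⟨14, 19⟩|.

|⟨14⟩| = 6 and |⟨19⟩| = 2, so |H| is a multiple of lcm(6, 2) = 6 and divides |G| = 24.
Closing under the operation: H = {1, 4, 11, 14, 16, 19, 26, 29, 31, 34, 41, 44}, so |H| = 12.

12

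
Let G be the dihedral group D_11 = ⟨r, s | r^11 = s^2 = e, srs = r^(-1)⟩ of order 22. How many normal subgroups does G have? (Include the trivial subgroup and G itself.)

G has 14 subgroups. Checking conjugation-invariance by order — order 1: 1/1 normal; order 2: 0/11 normal; order 11: 1/1 normal; order 22: 1/1 normal.
Total normal subgroups: 3.

3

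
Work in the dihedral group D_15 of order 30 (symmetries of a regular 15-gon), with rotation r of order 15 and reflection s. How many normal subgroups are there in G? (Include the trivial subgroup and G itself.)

5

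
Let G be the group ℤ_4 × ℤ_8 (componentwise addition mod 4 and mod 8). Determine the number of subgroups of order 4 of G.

|G| = 32 and 4 | 32, so subgroups of order 4 are possible by Lagrange.
The subgroups of order 4 are: {(0,0), (0,2), (0,4), (0,6)}; {(0,0), (0,4), (2,0), (2,4)}; {(0,0), (0,4), (2,2), (2,6)}; {(0,0), (1,0), (2,0), (3,0)}; … (7 in all).
So G has 7 subgroups of order 4.

7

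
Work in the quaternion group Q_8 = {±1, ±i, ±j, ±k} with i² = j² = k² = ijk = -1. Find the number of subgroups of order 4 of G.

3

|G| = 8 and 4 | 8, so subgroups of order 4 are possible by Lagrange.
The subgroups of order 4 are: {1, -1, i, -i}; {1, -1, j, -j}; {1, -1, k, -k}.
So G has 3 subgroups of order 4.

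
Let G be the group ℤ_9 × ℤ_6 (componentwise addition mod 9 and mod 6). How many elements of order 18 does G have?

An element (a,b) has order lcm(ord(a), ord(b)); count pairs with lcm equal to 18.
Enumerating gives 18 such elements.

18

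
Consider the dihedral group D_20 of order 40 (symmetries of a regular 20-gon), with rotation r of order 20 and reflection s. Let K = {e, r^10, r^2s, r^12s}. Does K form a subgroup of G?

|K| = 4 divides |G| = 40, consistent with Lagrange.
K contains the identity, every element's inverse is in K, and K is closed under ·: it is a subgroup.

Yes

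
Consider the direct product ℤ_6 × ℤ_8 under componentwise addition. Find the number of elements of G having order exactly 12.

8

An element (a,b) has order lcm(ord(a), ord(b)); count pairs with lcm equal to 12.
Enumerating gives 8 such elements.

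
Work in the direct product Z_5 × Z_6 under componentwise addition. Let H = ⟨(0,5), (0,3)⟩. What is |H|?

6

|⟨(0,5)⟩| = 6 and |⟨(0,3)⟩| = 2, so |H| is a multiple of lcm(6, 2) = 6 and divides |G| = 30.
Closing under the operation: H = {(0,0), (0,1), (0,2), (0,3), (0,4), (0,5)}, so |H| = 6.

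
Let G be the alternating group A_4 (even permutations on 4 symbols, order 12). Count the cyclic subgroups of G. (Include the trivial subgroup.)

Each element a generates a cyclic subgroup ⟨a⟩; distinct elements may generate the same one (a cyclic group of order d has φ(d) generators).
Cyclic subgroups by order — order 1: 1; order 2: 3; order 3: 4.
Total: 8.

8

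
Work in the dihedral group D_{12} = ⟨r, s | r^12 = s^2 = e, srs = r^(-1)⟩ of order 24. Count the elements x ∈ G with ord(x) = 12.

4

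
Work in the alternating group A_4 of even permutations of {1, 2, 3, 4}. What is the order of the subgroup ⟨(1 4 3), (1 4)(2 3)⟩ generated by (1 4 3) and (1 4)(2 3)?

12

|⟨(1 4 3)⟩| = 3 and |⟨(1 4)(2 3)⟩| = 2, so |H| is a multiple of lcm(3, 2) = 6 and divides |G| = 12.
Closing {(1 4 3), (1 4)(2 3)} under the group operation gives all of G, so |H| = 12.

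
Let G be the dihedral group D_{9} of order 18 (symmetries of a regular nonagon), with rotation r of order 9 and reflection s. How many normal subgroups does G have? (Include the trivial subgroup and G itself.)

4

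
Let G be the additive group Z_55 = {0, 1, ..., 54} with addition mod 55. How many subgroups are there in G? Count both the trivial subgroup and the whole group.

4

Subgroups of the cyclic group Z_55 correspond bijectively to divisors of 55.
Divisors of 55: 1, 5, 11, 55.
So Z_55 has 4 subgroups.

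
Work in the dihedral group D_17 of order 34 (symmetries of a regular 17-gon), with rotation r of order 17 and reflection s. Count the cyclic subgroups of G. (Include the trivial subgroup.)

19

Group the elements of G by the cyclic subgroup they generate; each cyclic subgroup of order d accounts for φ(d) elements.
Cyclic subgroups by order — order 1: 1; order 2: 17; order 17: 1.
Total: 19.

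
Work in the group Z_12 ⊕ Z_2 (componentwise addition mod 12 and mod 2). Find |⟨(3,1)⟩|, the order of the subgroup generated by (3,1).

The order of (3,1) in Z_12 × Z_2 is lcm(ord(3) in Z_12, ord(1) in Z_2).
ord(3) = 4 and ord(1) = 2, so |⟨(3,1)⟩| = lcm(4, 2) = 4.

4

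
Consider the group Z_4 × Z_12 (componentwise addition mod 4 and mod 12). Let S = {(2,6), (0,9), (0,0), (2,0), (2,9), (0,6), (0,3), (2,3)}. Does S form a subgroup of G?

Yes

|S| = 8 divides |G| = 48, consistent with Lagrange.
S contains the identity, every element's inverse is in S, and S is closed under +: it is a subgroup.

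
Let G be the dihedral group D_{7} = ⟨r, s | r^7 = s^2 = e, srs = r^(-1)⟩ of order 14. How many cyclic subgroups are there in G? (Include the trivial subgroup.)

Group the elements of G by the cyclic subgroup they generate; each cyclic subgroup of order d accounts for φ(d) elements.
Cyclic subgroups by order — order 1: 1; order 2: 7; order 7: 1.
Total: 9.

9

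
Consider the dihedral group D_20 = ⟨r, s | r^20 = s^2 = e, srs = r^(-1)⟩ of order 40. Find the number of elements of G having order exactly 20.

The elements of order 20 are: r, r^3, r^7, r^9, r^11, r^13, r^17, r^19.
That's 8.

8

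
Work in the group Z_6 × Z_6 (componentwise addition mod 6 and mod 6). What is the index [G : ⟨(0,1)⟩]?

6

|⟨(0,1)⟩| = 6 and |G| = 36.
By Lagrange, [G : H] = |G|/|H| = 36/6 = 6.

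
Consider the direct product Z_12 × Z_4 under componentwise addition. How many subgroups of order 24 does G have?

|G| = 48 and 24 | 48, so subgroups of order 24 are possible by Lagrange.
The subgroups of order 24 are: {(0,0), (0,1), (0,2), (0,3), (2,0), (2,1), (2,2), (2,3), (4,0), (4,1), (4,2), (4,3), (6,0), (6,1), (6,2), (6,3), (8,0), (8,1), (8,2), (8,3), (10,0), (10,1), (10,2), (10,3)}; {(0,0), (0,2), (1,0), (1,2), (2,0), (2,2), (3,0), (3,2), (4,0), (4,2), (5,0), (5,2), (6,0), (6,2), (7,0), (7,2), (8,0), (8,2), (9,0), (9,2), (10,0), (10,2), (11,0), (11,2)}; {(0,0), (0,2), (1,1), (1,3), (2,0), (2,2), (3,1), (3,3), (4,0), (4,2), (5,1), (5,3), (6,0), (6,2), (7,1), (7,3), (8,0), (8,2), (9,1), (9,3), (10,0), (10,2), (11,1), (11,3)}.
So G has 3 subgroups of order 24.

3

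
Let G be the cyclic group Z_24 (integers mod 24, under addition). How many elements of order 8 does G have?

In a cyclic group of order 24, the number of elements of order d (for d | 24) is φ(d).
φ(8) = 4.

4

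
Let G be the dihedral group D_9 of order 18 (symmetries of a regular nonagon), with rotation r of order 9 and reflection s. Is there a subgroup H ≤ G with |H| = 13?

No

13 does not divide |G| = 18, so by Lagrange no subgroup of order 13 exists.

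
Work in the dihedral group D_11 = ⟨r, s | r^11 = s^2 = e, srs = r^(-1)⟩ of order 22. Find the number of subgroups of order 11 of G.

1

|G| = 22 and 11 | 22, so subgroups of order 11 are possible by Lagrange.
The subgroups of order 11 are: {e, r, r^2, r^3, r^4, r^5, r^6, r^7, r^8, r^9, r^10}.
So G has 1 subgroup of order 11.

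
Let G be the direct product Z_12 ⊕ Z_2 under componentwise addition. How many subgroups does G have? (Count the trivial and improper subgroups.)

|G| = 24, so by Lagrange every subgroup order divides 24. Divisors: 1, 2, 3, 4, 6, 8, 12, 24.
Subgroups by order — order 1: 1; order 2: 3; order 3: 1; order 4: 3; order 6: 3; order 8: 1; order 12: 3; order 24: 1.
Total: 1 + 3 + 1 + 3 + 3 + 1 + 3 + 1 = 16.

16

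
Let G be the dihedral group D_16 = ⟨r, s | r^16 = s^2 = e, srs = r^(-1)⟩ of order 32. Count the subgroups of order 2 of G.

17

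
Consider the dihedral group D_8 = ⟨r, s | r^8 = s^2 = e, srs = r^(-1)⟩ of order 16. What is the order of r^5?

8

Computing powers of r^5: the smallest k with (r^5)^k = e is k = 8.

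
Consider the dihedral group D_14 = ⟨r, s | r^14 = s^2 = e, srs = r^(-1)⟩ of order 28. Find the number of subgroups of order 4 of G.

7

|G| = 28 and 4 | 28, so subgroups of order 4 are possible by Lagrange.
The subgroups of order 4 are: {e, r^7, r^3s, r^10s}; {e, r^7, r^4s, r^11s}; {e, r^7, r^5s, r^12s}; {e, r^7, r^6s, r^13s}; … (7 in all).
So G has 7 subgroups of order 4.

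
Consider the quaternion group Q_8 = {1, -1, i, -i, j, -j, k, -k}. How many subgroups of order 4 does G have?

3

|G| = 8 and 4 | 8, so subgroups of order 4 are possible by Lagrange.
The subgroups of order 4 are: {1, -1, i, -i}; {1, -1, j, -j}; {1, -1, k, -k}.
So G has 3 subgroups of order 4.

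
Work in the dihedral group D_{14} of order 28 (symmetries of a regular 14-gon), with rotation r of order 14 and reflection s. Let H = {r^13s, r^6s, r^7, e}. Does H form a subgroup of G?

Yes

|H| = 4 divides |G| = 28, consistent with Lagrange.
H contains the identity, every element's inverse is in H, and H is closed under ·: it is a subgroup.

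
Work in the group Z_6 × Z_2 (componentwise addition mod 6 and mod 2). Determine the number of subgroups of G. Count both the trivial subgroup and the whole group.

10

|G| = 12, so by Lagrange every subgroup order divides 12. Divisors: 1, 2, 3, 4, 6, 12.
Subgroups by order — order 1: 1; order 2: 3; order 3: 1; order 4: 1; order 6: 3; order 12: 1.
Total: 1 + 3 + 1 + 1 + 3 + 1 = 10.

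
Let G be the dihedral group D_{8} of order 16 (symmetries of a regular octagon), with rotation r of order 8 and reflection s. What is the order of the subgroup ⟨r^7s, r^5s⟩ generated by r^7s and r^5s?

8

|⟨r^7s⟩| = 2 and |⟨r^5s⟩| = 2, so |H| is a multiple of lcm(2, 2) = 2 and divides |G| = 16.
Closing under the operation: H = {e, r^2, r^4, r^6, rs, r^3s, r^5s, r^7s}, so |H| = 8.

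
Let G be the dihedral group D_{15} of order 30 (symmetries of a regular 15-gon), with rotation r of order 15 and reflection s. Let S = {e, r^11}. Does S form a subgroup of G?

No

r^11 ∈ S but its inverse r^4 ∉ S, so S is not a subgroup.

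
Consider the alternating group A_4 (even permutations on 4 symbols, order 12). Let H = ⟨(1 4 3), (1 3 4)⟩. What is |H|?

|⟨(1 4 3)⟩| = 3 and |⟨(1 3 4)⟩| = 3, so |H| is a multiple of lcm(3, 3) = 3 and divides |G| = 12.
Closing under the operation: H = {e, (1 3 4), (1 4 3)}, so |H| = 3.

3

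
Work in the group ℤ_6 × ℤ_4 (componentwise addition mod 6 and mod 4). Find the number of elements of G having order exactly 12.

8

An element (a,b) has order lcm(ord(a), ord(b)); count pairs with lcm equal to 12.
Enumerating gives 8 such elements.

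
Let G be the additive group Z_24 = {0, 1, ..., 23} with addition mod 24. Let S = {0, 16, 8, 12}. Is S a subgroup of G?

No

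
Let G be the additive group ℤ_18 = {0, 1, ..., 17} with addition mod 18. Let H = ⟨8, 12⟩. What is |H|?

|⟨8⟩| = 9 and |⟨12⟩| = 3, so |H| is a multiple of lcm(9, 3) = 9 and divides |G| = 18.
Closing under the operation: H = {0, 2, 4, 6, 8, 10, 12, 14, 16}, so |H| = 9.

9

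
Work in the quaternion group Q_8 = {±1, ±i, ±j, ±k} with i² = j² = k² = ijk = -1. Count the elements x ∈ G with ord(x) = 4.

6

The elements of order 4 are: i, -i, j, -j, k, -k.
That's 6.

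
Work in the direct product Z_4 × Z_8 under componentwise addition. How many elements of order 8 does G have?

16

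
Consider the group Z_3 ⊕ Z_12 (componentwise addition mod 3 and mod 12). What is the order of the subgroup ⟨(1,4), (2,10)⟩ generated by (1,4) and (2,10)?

|⟨(1,4)⟩| = 3 and |⟨(2,10)⟩| = 6, so |H| is a multiple of lcm(3, 6) = 6 and divides |G| = 36.
Closing under the operation: H = {(0,0), (0,2), (0,4), (0,6), (0,8), (0,10), (1,0), (1,2), (1,4), (1,6), (1,8), (1,10), (2,0), (2,2), (2,4), (2,6), (2,8), (2,10)}, so |H| = 18.

18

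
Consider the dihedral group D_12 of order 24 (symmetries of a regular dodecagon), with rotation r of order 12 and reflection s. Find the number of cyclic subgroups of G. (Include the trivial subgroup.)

A cyclic subgroup of order d is generated by each of its φ(d) elements of order d, so the cyclic subgroups of order d number (#elements of order d)/φ(d).
Cyclic subgroups by order — order 1: 1; order 2: 13; order 3: 1; order 4: 1; order 6: 1; order 12: 1.
Total: 18.

18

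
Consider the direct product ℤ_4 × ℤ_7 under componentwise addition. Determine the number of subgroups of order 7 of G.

1

|G| = 28 and 7 | 28, so subgroups of order 7 are possible by Lagrange.
The subgroups of order 7 are: {(0,0), (0,1), (0,2), (0,3), (0,4), (0,5), (0,6)}.
So G has 1 subgroup of order 7.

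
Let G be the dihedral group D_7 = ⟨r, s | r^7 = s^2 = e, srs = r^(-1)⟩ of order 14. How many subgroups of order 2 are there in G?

7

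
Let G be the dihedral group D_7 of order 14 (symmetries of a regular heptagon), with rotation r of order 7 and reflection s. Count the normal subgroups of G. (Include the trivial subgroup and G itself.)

G has 10 subgroups. Checking conjugation-invariance by order — order 1: 1/1 normal; order 2: 0/7 normal; order 7: 1/1 normal; order 14: 1/1 normal.
Total normal subgroups: 3.

3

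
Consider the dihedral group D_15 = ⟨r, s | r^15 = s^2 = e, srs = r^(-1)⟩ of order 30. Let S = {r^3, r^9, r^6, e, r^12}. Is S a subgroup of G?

|S| = 5 divides |G| = 30, consistent with Lagrange.
S contains the identity, every element's inverse is in S, and S is closed under ·: it is a subgroup.
In fact S = ⟨r^9⟩.

Yes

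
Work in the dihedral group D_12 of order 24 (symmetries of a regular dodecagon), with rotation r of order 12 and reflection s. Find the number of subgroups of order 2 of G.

13

|G| = 24 and 2 | 24, so subgroups of order 2 are possible by Lagrange.
The subgroups of order 2 are: {e, r^10s}; {e, r^11s}; {e, r^2s}; {e, r^3s}; … (13 in all).
So G has 13 subgroups of order 2.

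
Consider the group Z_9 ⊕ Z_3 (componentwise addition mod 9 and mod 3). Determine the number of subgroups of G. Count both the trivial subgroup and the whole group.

10

|G| = 27, so by Lagrange every subgroup order divides 27. Divisors: 1, 3, 9, 27.
Subgroups by order — order 1: 1; order 3: 4; order 9: 4; order 27: 1.
Total: 1 + 4 + 4 + 1 = 10.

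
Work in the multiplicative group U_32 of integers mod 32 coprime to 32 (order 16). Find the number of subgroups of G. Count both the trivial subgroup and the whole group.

|G| = 16, so by Lagrange every subgroup order divides 16. Divisors: 1, 2, 4, 8, 16.
Subgroups by order — order 1: 1; order 2: 3; order 4: 3; order 8: 3; order 16: 1.
Total: 1 + 3 + 3 + 3 + 1 = 11.

11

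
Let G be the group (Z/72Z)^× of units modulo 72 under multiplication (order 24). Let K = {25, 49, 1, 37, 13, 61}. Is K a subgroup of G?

Yes

|K| = 6 divides |G| = 24, consistent with Lagrange.
K contains the identity, every element's inverse is in K, and K is closed under ·: it is a subgroup.
In fact K = ⟨61⟩.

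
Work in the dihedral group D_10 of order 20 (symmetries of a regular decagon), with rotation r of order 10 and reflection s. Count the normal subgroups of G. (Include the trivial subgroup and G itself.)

G has 22 subgroups. Checking conjugation-invariance by order — order 1: 1/1 normal; order 2: 1/11 normal; order 4: 0/5 normal; order 5: 1/1 normal; order 10: 3/3 normal; order 20: 1/1 normal.
Total normal subgroups: 7.

7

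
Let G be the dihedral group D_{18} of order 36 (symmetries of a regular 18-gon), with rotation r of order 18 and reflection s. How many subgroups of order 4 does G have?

|G| = 36 and 4 | 36, so subgroups of order 4 are possible by Lagrange.
The subgroups of order 4 are: {e, r^9, rs, r^10s}; {e, r^9, r^2s, r^11s}; {e, r^9, r^3s, r^12s}; {e, r^9, r^4s, r^13s}; … (9 in all).
So G has 9 subgroups of order 4.

9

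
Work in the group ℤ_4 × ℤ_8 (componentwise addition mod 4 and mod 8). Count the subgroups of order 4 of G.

7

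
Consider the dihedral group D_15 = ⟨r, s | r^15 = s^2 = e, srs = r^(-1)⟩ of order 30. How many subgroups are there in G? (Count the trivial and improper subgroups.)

28

|G| = 30, so by Lagrange every subgroup order divides 30. Divisors: 1, 2, 3, 5, 6, 10, 15, 30.
Subgroups by order — order 1: 1; order 2: 15; order 3: 1; order 5: 1; order 6: 5; order 10: 3; order 15: 1; order 30: 1.
Total: 1 + 15 + 1 + 1 + 5 + 3 + 1 + 1 = 28.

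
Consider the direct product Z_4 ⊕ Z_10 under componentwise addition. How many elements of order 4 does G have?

4

An element (a,b) has order lcm(ord(a), ord(b)); count pairs with lcm equal to 4.
Enumerating gives 4 such elements.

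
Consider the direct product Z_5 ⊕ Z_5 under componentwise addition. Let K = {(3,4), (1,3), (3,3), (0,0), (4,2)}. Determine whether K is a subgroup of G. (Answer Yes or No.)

No

(3,3) ∈ K but its inverse (2,2) ∉ K, so K is not a subgroup.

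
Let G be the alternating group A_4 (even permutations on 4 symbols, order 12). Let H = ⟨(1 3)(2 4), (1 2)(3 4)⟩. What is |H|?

4

|⟨(1 3)(2 4)⟩| = 2 and |⟨(1 2)(3 4)⟩| = 2, so |H| is a multiple of lcm(2, 2) = 2 and divides |G| = 12.
Closing under the operation: H = {e, (1 2)(3 4), (1 3)(2 4), (1 4)(2 3)}, so |H| = 4.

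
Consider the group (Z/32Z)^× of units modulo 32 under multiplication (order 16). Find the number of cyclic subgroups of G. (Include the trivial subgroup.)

Group the elements of G by the cyclic subgroup they generate; each cyclic subgroup of order d accounts for φ(d) elements.
Cyclic subgroups by order — order 1: 1; order 2: 3; order 4: 2; order 8: 2.
Total: 8.

8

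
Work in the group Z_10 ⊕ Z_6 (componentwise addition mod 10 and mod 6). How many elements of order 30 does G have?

24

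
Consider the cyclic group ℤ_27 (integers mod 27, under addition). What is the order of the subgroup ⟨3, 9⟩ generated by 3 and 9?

9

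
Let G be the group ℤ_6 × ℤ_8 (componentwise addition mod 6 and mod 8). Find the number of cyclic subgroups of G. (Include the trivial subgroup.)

16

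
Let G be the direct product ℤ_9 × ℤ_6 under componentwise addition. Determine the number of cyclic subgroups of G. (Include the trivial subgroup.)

16

Each element a generates a cyclic subgroup ⟨a⟩; distinct elements may generate the same one (a cyclic group of order d has φ(d) generators).
Cyclic subgroups by order — order 1: 1; order 2: 1; order 3: 4; order 6: 4; order 9: 3; order 18: 3.
Total: 16.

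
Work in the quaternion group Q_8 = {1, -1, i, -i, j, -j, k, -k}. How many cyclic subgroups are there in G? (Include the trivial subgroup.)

Each element a generates a cyclic subgroup ⟨a⟩; distinct elements may generate the same one (a cyclic group of order d has φ(d) generators).
Cyclic subgroups by order — order 1: 1; order 2: 1; order 4: 3.
Total: 5.

5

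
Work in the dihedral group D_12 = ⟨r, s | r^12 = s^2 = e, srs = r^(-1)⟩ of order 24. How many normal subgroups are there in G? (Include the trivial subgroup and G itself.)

9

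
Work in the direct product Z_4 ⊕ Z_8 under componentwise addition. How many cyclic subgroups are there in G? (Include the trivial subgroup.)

14

A cyclic subgroup of order d is generated by each of its φ(d) elements of order d, so the cyclic subgroups of order d number (#elements of order d)/φ(d).
Cyclic subgroups by order — order 1: 1; order 2: 3; order 4: 6; order 8: 4.
Total: 14.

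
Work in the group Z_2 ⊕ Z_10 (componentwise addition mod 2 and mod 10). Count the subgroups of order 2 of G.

|G| = 20 and 2 | 20, so subgroups of order 2 are possible by Lagrange.
The subgroups of order 2 are: {(0,0), (0,5)}; {(0,0), (1,0)}; {(0,0), (1,5)}.
So G has 3 subgroups of order 2.

3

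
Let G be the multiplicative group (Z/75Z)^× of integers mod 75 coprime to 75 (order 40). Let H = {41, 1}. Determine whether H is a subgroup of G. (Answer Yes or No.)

41 ∈ H but its inverse 11 ∉ H, so H is not a subgroup.

No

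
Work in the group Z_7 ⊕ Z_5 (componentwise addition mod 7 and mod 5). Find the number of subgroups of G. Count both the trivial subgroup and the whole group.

4

|G| = 35, so by Lagrange every subgroup order divides 35. Divisors: 1, 5, 7, 35.
Subgroups by order — order 1: 1; order 5: 1; order 7: 1; order 35: 1.
Total: 1 + 1 + 1 + 1 = 4.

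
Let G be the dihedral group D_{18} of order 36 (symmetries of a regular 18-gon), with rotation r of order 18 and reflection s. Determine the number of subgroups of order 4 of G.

|G| = 36 and 4 | 36, so subgroups of order 4 are possible by Lagrange.
The subgroups of order 4 are: {e, r^9, rs, r^10s}; {e, r^9, r^2s, r^11s}; {e, r^9, r^3s, r^12s}; {e, r^9, r^4s, r^13s}; … (9 in all).
So G has 9 subgroups of order 4.

9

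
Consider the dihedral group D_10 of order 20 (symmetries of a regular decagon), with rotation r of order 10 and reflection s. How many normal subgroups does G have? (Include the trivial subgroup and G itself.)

7

G has 22 subgroups. Checking conjugation-invariance by order — order 1: 1/1 normal; order 2: 1/11 normal; order 4: 0/5 normal; order 5: 1/1 normal; order 10: 3/3 normal; order 20: 1/1 normal.
Total normal subgroups: 7.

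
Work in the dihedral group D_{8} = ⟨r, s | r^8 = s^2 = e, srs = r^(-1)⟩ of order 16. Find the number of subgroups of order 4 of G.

|G| = 16 and 4 | 16, so subgroups of order 4 are possible by Lagrange.
The subgroups of order 4 are: {e, r^2, r^4, r^6}; {e, r^4, r^2s, r^6s}; {e, r^4, r^3s, r^7s}; {e, r^4, s, r^4s}; … (5 in all).
So G has 5 subgroups of order 4.

5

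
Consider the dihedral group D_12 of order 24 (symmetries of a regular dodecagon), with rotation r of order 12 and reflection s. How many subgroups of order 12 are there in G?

|G| = 24 and 12 | 24, so subgroups of order 12 are possible by Lagrange.
The subgroups of order 12 are: {e, r, r^2, r^3, r^4, r^5, r^6, r^7, r^8, r^9, r^10, r^11}; {e, r^2, r^4, r^6, r^8, r^10, s, r^2s, r^4s, r^6s, r^8s, r^10s}; {e, r^2, r^4, r^6, r^8, r^10, rs, r^3s, r^5s, r^7s, r^9s, r^11s}.
So G has 3 subgroups of order 12.

3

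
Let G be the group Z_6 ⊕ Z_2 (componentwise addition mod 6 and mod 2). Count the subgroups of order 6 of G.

|G| = 12 and 6 | 12, so subgroups of order 6 are possible by Lagrange.
The subgroups of order 6 are: {(0,0), (0,1), (2,0), (2,1), (4,0), (4,1)}; {(0,0), (1,0), (2,0), (3,0), (4,0), (5,0)}; {(0,0), (1,1), (2,0), (3,1), (4,0), (5,1)}.
So G has 3 subgroups of order 6.

3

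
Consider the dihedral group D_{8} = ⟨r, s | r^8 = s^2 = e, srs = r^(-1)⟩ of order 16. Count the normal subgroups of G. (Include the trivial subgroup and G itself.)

7

G has 19 subgroups. Checking conjugation-invariance by order — order 1: 1/1 normal; order 2: 1/9 normal; order 4: 1/5 normal; order 8: 3/3 normal; order 16: 1/1 normal.
Total normal subgroups: 7.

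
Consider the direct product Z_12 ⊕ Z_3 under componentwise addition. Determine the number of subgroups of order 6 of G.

4

|G| = 36 and 6 | 36, so subgroups of order 6 are possible by Lagrange.
The subgroups of order 6 are: {(0,0), (0,1), (0,2), (6,0), (6,1), (6,2)}; {(0,0), (2,0), (4,0), (6,0), (8,0), (10,0)}; {(0,0), (2,2), (4,1), (6,0), (8,2), (10,1)}; {(0,0), (2,1), (4,2), (6,0), (8,1), (10,2)}.
So G has 4 subgroups of order 6.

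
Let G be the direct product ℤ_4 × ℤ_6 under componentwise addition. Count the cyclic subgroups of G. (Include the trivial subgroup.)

12

A cyclic subgroup of order d is generated by each of its φ(d) elements of order d, so the cyclic subgroups of order d number (#elements of order d)/φ(d).
Cyclic subgroups by order — order 1: 1; order 2: 3; order 3: 1; order 4: 2; order 6: 3; order 12: 2.
Total: 12.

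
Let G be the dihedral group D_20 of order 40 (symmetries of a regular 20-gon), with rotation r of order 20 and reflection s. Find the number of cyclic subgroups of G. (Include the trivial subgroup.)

26

A cyclic subgroup of order d is generated by each of its φ(d) elements of order d, so the cyclic subgroups of order d number (#elements of order d)/φ(d).
Cyclic subgroups by order — order 1: 1; order 2: 21; order 4: 1; order 5: 1; order 10: 1; order 20: 1.
Total: 26.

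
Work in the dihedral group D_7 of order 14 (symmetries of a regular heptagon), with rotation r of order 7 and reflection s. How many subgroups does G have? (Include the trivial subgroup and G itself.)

10

|G| = 14, so by Lagrange every subgroup order divides 14. Divisors: 1, 2, 7, 14.
Subgroups by order — order 1: 1; order 2: 7; order 7: 1; order 14: 1.
Total: 1 + 7 + 1 + 1 = 10.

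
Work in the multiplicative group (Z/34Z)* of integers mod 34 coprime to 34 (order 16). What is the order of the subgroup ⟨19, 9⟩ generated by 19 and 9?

8

|⟨19⟩| = 8 and |⟨9⟩| = 8, so |H| is a multiple of lcm(8, 8) = 8 and divides |G| = 16.
Closing under the operation: H = {1, 9, 13, 15, 19, 21, 25, 33}, so |H| = 8.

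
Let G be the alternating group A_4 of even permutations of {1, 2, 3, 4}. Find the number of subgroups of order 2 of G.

|G| = 12 and 2 | 12, so subgroups of order 2 are possible by Lagrange.
The subgroups of order 2 are: {e, (1 2)(3 4)}; {e, (1 3)(2 4)}; {e, (1 4)(2 3)}.
So G has 3 subgroups of order 2.

3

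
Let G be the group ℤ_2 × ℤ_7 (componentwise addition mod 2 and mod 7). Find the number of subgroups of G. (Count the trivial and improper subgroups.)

|G| = 14, so by Lagrange every subgroup order divides 14. Divisors: 1, 2, 7, 14.
Subgroups by order — order 1: 1; order 2: 1; order 7: 1; order 14: 1.
Total: 1 + 1 + 1 + 1 = 4.

4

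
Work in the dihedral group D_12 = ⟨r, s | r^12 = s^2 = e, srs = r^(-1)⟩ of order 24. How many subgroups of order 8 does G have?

|G| = 24 and 8 | 24, so subgroups of order 8 are possible by Lagrange.
The subgroups of order 8 are: {e, r^3, r^6, r^9, rs, r^4s, r^7s, r^10s}; {e, r^3, r^6, r^9, r^2s, r^5s, r^8s, r^11s}; {e, r^3, r^6, r^9, s, r^3s, r^6s, r^9s}.
So G has 3 subgroups of order 8.

3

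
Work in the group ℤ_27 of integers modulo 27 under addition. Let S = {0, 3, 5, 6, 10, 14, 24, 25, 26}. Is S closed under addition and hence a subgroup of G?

5 ∈ S but its inverse 22 ∉ S, so S is not a subgroup.

No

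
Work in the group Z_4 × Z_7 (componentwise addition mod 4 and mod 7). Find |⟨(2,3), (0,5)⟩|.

14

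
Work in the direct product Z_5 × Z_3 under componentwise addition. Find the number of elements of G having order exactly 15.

8

An element (a,b) has order lcm(ord(a), ord(b)); count pairs with lcm equal to 15.
Enumerating gives 8 such elements.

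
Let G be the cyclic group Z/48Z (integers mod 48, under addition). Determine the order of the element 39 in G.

In Z/48Z, the order of an element a is n/gcd(a, n).
gcd(39, 48) = 3, so |⟨39⟩| = 48/3 = 16.

16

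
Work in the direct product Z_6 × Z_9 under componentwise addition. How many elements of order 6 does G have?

8

An element (a,b) has order lcm(ord(a), ord(b)); count pairs with lcm equal to 6.
Enumerating gives 8 such elements.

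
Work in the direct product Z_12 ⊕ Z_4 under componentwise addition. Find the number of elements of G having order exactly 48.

An element (a,b) has order lcm(ord(a), ord(b)); count pairs with lcm equal to 48.
Enumerating gives 0 such elements.

0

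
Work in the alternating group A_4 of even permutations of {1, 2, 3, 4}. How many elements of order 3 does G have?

8

The elements of order 3 are: (2 3 4), (2 4 3), (1 2 3), (1 2 4), (1 3 2), (1 3 4), (1 4 2), (1 4 3).
That's 8.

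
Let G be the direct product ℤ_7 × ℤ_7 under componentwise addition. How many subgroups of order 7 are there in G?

8

|G| = 49 and 7 | 49, so subgroups of order 7 are possible by Lagrange.
The subgroups of order 7 are: {(0,0), (0,1), (0,2), (0,3), (0,4), (0,5), (0,6)}; {(0,0), (1,0), (2,0), (3,0), (4,0), (5,0), (6,0)}; {(0,0), (1,1), (2,2), (3,3), (4,4), (5,5), (6,6)}; {(0,0), (1,2), (2,4), (3,6), (4,1), (5,3), (6,5)}; … (8 in all).
So G has 8 subgroups of order 7.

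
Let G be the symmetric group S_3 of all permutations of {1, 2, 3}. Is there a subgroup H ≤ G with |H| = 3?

Yes

3 | 6. A subgroup of order 3 is {e, (1 2 3), (1 3 2)}.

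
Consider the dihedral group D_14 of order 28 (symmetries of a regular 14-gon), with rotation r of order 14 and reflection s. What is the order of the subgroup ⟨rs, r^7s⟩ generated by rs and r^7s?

14

|⟨rs⟩| = 2 and |⟨r^7s⟩| = 2, so |H| is a multiple of lcm(2, 2) = 2 and divides |G| = 28.
Closing under the operation: H = {e, r^2, r^4, r^6, r^8, r^10, r^12, rs, r^3s, r^5s, r^7s, r^9s, r^11s, r^13s}, so |H| = 14.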